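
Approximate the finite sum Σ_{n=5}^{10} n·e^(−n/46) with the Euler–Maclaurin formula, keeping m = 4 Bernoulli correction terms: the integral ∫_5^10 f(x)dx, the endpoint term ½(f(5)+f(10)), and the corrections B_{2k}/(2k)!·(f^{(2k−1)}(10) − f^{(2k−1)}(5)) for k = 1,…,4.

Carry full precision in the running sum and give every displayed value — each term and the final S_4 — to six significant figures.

The integral term ∫_5^10 x·e^(−x/46) dx = 31.6815.
½[f(5) + f(10)] = ½[4.48502 + 8.04615] = 6.26558.
So far: 37.9471.
k=1: B_{2}/(2)! × [f^{(1)}(10) − f^{(1)}(5)] = 1/12 × (0.629699 − 0.799503) = -0.0141504.
Running total after k=1: 37.9330.
k=2: B_{4}/(4)! × [f^{(3)}(10) − f^{(3)}(5)] = −1/720 × (0.00105809 − 0.00122567) = 2.32738e-07.
Running total after k=2: 37.9330.
k=3: B_{6}/(6)! × [f^{(5)}(10) − f^{(5)}(5)] = 1/30240 × (8.59452e-07 − 9.79913e-07) = -3.98349e-12.
Running total after k=3: 37.9330.
k=4: B_{8}/(8)! × [f^{(7)}(10) − f^{(7)}(5)] = −1/1209600 × (5.76020e-10 − 6.52452e-10) = 6.31874e-17.

S_4 ≈ 37.9330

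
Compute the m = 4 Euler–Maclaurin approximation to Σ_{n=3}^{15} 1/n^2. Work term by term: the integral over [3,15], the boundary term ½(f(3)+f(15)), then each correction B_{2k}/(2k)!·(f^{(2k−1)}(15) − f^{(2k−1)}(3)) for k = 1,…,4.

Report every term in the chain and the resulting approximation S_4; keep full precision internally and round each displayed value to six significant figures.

S_4 ≈ 0.330440

∫_3^15 1/x^2 dx evaluates to 0.266667.
Endpoint term: (f(3) + f(15))/2 = (0.111111 + 0.00444444)/2 = 0.0577778.
Running total after boundary: 0.324444.
Order-1 term: 1/12 · (-0.000592593 − (-0.0740741)) = 0.00612346.
Running total after k=1: 0.330568.
Order-2 term: −1/720 · (-3.16049e-05 − (-0.0987654)) = -0.000137130.
Running total after k=2: 0.330431.
Order-3 term: 1/30240 · (-4.21399e-06 − (-0.329218)) = 1.08867e-05.
Running total after k=3: 0.330442.
Order-4 term: −1/1209600 · (-1.04882e-06 − (-2.04847)) = -1.69351e-06.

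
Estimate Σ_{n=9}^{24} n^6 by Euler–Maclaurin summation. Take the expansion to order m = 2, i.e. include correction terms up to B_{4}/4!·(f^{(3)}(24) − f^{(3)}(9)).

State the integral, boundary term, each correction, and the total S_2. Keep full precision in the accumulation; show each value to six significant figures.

S_2 ≈ 7.54294e+08

∫_9^24 x^6 dx evaluates to 6.54527e+08.
Boundary: ½(f(9) + f(24)) = ½(531441 + 1.91103e+08) = 9.58172e+07.
Integral + boundary = 7.50344e+08.
Correction k=1: B_{2}/2! · (f^{(1)}(24) − f^{(1)}(9)) = 1/12 · (4.77757e+07 − 354294) = 3.95179e+06.
Partial sum through k=1: 7.54296e+08.
Correction k=2: B_{4}/4! · (f^{(3)}(24) − f^{(3)}(9)) = −1/720 · (1.65888e+06 − 87480.0) = -2182.50.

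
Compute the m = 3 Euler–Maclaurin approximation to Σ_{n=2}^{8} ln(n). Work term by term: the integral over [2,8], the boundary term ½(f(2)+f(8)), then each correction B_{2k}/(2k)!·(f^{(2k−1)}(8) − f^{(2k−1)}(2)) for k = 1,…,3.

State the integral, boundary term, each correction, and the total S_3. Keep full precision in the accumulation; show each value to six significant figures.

S_3 ≈ 10.6046

Integral: ∫_2^8 ln(x) dx = 9.24924.
Boundary: ½(f(2) + f(8)) = ½(0.693147 + 2.07944) = 1.38629.
Running total after boundary: 10.6355.
Correction k=1: B_{2}/2! · (f^{(1)}(8) − f^{(1)}(2)) = 1/12 · (0.125000 − 0.500000) = -0.0312500.
Running total after k=1: 10.6043.
Correction k=2: B_{4}/4! · (f^{(3)}(8) − f^{(3)}(2)) = −1/720 · (0.00390625 − 0.250000) = 0.000341797.
Running total after k=2: 10.6046.
Correction k=3: B_{6}/6! · (f^{(5)}(8) − f^{(5)}(2)) = 1/30240 · (0.000732422 − 0.750000) = -2.47774e-05.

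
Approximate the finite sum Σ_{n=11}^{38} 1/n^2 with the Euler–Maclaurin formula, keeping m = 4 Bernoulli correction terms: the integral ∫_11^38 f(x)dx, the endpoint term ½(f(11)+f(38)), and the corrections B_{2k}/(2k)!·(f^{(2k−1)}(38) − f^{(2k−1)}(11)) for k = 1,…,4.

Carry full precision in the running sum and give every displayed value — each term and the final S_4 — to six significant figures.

S_4 ≈ 0.0691938

The integral term ∫_11^38 1/x^2 dx = 0.0645933.
Boundary: ½(f(11) + f(38)) = ½(0.00826446 + 0.000692521) = 0.00447849.
Running total after boundary: 0.0690718.
Correction k=1: B_{2}/2! · (f^{(1)}(38) − f^{(1)}(11)) = 1/12 · (-3.64485e-05 − (-0.00150263)) = 0.000122182.
After k=1: 0.0691940.
Correction k=2: B_{4}/4! · (f^{(3)}(38) − f^{(3)}(11)) = −1/720 · (-3.02896e-07 − (-0.000149021)) = -2.06553e-07.
After k=2: 0.0691938.
Correction k=3: B_{6}/6! · (f^{(5)}(38) − f^{(5)}(11)) = 1/30240 · (-6.29285e-09 − (-3.69474e-05)) = 1.22160e-09.
After k=3: 0.0691938.
Correction k=4: B_{8}/8! · (f^{(7)}(38) − f^{(7)}(11)) = −1/1209600 · (-2.44044e-10 − (-1.70996e-05)) = -1.41364e-11.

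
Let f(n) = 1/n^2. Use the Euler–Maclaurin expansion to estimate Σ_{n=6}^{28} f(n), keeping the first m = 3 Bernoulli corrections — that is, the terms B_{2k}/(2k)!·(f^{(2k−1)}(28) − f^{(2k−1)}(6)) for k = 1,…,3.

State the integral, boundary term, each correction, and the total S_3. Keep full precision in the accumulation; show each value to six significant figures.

The integral term ∫_6^28 1/x^2 dx = 0.130952.
Boundary: ½(f(6) + f(28)) = ½(0.0277778 + 0.00127551) = 0.0145266.
Running total after boundary: 0.145479.
Order-1 term: 1/12 · (-9.11079e-05 − (-0.00925926)) = 0.000764013.
Partial sum through k=1: 0.146243.
Order-2 term: −1/720 · (-1.39451e-06 − (-0.00308642)) = -4.28476e-06.
Partial sum through k=2: 0.146239.
Order-3 term: 1/30240 · (-5.33613e-08 − (-0.00257202)) = 8.50517e-08.

S_3 ≈ 0.146239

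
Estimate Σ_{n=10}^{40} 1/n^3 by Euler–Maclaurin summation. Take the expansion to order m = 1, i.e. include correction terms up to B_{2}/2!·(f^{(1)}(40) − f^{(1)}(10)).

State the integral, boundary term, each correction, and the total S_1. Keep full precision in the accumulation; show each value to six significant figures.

S_1 ≈ 0.00522021

Integral: ∫_10^40 1/x^3 dx = 0.00468750.
½[f(10) + f(40)] = ½[0.00100000 + 1.56250e-05] = 0.000507813.
So far: 0.00519531.
k=1: B_{2}/(2)! × [f^{(1)}(40) − f^{(1)}(10)] = 1/12 × (-1.17187e-06 − (-0.000300000)) = 2.49023e-05.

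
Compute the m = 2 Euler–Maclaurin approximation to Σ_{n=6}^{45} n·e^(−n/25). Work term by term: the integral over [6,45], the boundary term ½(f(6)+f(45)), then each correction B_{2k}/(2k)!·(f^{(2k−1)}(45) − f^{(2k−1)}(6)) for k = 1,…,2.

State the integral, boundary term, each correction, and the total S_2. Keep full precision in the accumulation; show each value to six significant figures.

The integral term ∫_6^45 x·e^(−x/25) dx = 320.364.
½[f(6) + f(45)] = ½[4.71977 + 7.43845] = 6.07911.
Running total after boundary: 326.443.
k=1: B_{2}/(2)! × [f^{(1)}(45) − f^{(1)}(6)] = 1/12 × (-0.132239 − 0.597837) = -0.0608397.
Running total after k=1: 326.382.
k=2: B_{4}/(4)! × [f^{(3)}(45) − f^{(3)}(6)] = −1/720 × (0.000317374 − 0.00347375) = 4.38385e-06.

S_2 ≈ 326.382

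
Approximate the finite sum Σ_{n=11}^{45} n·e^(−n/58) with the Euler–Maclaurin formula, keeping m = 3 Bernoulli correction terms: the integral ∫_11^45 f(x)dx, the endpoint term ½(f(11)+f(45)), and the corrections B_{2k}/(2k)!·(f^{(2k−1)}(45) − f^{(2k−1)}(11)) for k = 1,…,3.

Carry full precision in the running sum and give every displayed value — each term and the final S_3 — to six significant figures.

The integral term ∫_11^45 x·e^(−x/58) dx = 560.759.
½[f(11) + f(45)] = ½[9.09969 + 20.7138] = 14.9067.
So far: 575.666.
k=1: B_{2}/(2)! × [f^{(1)}(45) − f^{(1)}(11)] = 1/12 × (0.103172 − 0.670353) = -0.0472651.
After k=1: 575.619.
k=2: B_{4}/(4)! × [f^{(3)}(45) − f^{(3)}(11)] = −1/720 × (0.000304336 − 0.000691094) = 5.37165e-07.
After k=2: 575.619.
k=3: B_{6}/(6)! × [f^{(5)}(45) − f^{(5)}(11)] = 1/30240 × (1.71820e-07 − 3.51640e-07) = -5.94643e-12.

S_3 ≈ 575.619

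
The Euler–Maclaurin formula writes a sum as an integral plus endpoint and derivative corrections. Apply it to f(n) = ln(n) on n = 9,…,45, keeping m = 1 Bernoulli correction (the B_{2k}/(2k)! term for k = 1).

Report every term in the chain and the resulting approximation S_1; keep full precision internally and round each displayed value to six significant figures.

S_1 ≈ 118.519

∫_9^45 ln(x) dx evaluates to 115.525.
½[f(9) + f(45)] = ½[2.19722 + 3.80666] = 3.00194.
So far: 118.527.
k=1: B_{2}/(2)! × [f^{(1)}(45) − f^{(1)}(9)] = 1/12 × (0.0222222 − 0.111111) = -0.00740741.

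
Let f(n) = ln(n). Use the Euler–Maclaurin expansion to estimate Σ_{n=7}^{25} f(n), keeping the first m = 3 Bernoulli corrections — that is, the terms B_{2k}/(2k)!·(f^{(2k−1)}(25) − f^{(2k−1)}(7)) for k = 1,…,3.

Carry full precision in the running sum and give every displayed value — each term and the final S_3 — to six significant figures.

S_3 ≈ 51.4244

∫_7^25 ln(x) dx evaluates to 48.8505.
Boundary: ½(f(7) + f(25)) = ½(1.94591 + 3.21888) = 2.58239.
Integral + boundary = 51.4329.
Correction k=1: B_{2}/2! · (f^{(1)}(25) − f^{(1)}(7)) = 1/12 · (0.0400000 − 0.142857) = -0.00857143.
Running total after k=1: 51.4243.
Correction k=2: B_{4}/4! · (f^{(3)}(25) − f^{(3)}(7)) = −1/720 · (0.000128000 − 0.00583090) = 7.92070e-06.
Running total after k=2: 51.4244.
Correction k=3: B_{6}/6! · (f^{(5)}(25) − f^{(5)}(7)) = 1/30240 · (2.45760e-06 − 0.00142798) = -4.71402e-08.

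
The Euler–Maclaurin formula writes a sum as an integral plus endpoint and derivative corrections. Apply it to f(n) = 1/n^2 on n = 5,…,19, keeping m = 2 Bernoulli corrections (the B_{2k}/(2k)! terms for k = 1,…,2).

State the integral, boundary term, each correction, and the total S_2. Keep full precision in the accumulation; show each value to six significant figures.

Integral: ∫_5^19 1/x^2 dx = 0.147368.
Boundary: ½(f(5) + f(19)) = ½(0.0400000 + 0.00277008) = 0.0213850.
So far: 0.168753.
Correction k=1: B_{2}/2! · (f^{(1)}(19) − f^{(1)}(5)) = 1/12 · (-0.000291588 − (-0.0160000)) = 0.00130903.
Running total after k=1: 0.170062.
Correction k=2: B_{4}/4! · (f^{(3)}(19) − f^{(3)}(5)) = −1/720 · (-9.69267e-06 − (-0.00768000)) = -1.06532e-05.

S_2 ≈ 0.170052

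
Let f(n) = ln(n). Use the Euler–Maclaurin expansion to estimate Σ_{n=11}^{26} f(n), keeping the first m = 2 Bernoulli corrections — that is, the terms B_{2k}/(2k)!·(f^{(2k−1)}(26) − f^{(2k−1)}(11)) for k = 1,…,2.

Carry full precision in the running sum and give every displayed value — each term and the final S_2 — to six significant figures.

S_2 ≈ 46.1573

∫_11^26 ln(x) dx evaluates to 43.3337.
Boundary: ½(f(11) + f(26)) = ½(2.39790 + 3.25810) = 2.82800.
So far: 46.1617.
k=1: B_{2}/(2)! × [f^{(1)}(26) − f^{(1)}(11)] = 1/12 × (0.0384615 − 0.0909091) = -0.00437063.
After k=1: 46.1573.
k=2: B_{4}/(4)! × [f^{(3)}(26) − f^{(3)}(11)] = −1/720 × (0.000113792 − 0.00150263) = 1.92894e-06.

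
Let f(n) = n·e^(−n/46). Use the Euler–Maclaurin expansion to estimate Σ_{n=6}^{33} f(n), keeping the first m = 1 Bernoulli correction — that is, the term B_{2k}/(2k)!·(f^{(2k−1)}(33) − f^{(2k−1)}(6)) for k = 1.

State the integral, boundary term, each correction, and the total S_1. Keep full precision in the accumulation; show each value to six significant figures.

∫_6^33 x·e^(−x/46) dx evaluates to 326.013.
½[f(6) + f(33)] = ½[5.26628 + 16.1048] = 10.6855.
So far: 336.699.
k=1: B_{2}/(2)! × [f^{(1)}(33) − f^{(1)}(6)] = 1/12 × (0.137920 − 0.763229) = -0.0521091.

S_1 ≈ 336.647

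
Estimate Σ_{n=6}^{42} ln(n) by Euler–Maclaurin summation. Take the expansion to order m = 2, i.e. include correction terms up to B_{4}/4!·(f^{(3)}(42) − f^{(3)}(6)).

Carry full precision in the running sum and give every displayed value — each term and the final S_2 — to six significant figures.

S_2 ≈ 112.984

The integral term ∫_6^42 ln(x) dx = 110.232.
Boundary: ½(f(6) + f(42)) = ½(1.79176 + 3.73767) = 2.76471.
So far: 112.996.
Order-1 term: 1/12 · (0.0238095 − 0.166667) = -0.0119048.
Running total after k=1: 112.984.
Order-2 term: −1/720 · (2.69949e-05 − 0.00925926) = 1.28226e-05.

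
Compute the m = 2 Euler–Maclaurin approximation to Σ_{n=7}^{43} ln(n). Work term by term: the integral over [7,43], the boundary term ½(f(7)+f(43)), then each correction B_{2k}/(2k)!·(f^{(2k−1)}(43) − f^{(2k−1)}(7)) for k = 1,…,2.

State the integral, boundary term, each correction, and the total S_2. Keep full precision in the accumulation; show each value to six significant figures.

Integral: ∫_7^43 ln(x) dx = 112.110.
Endpoint term: (f(7) + f(43))/2 = (1.94591 + 3.76120)/2 = 2.85356.
Running total after boundary: 114.964.
Correction k=1: B_{2}/2! · (f^{(1)}(43) − f^{(1)}(7)) = 1/12 · (0.0232558 − 0.142857) = -0.00996678.
Partial sum through k=1: 114.954.
Correction k=2: B_{4}/4! · (f^{(3)}(43) − f^{(3)}(7)) = −1/720 · (2.51550e-05 − 0.00583090) = 8.06354e-06.

S_2 ≈ 114.954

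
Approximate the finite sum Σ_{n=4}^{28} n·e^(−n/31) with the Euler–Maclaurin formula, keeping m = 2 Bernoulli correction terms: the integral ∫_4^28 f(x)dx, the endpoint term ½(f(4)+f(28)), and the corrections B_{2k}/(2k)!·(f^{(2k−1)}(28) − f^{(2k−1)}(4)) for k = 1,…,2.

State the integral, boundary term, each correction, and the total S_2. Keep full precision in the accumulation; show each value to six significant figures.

The integral term ∫_4^28 x·e^(−x/31) dx = 212.435.
½[f(4) + f(28)] = ½[3.51578 + 11.3473] = 7.43153.
Running total after boundary: 219.867.
k=1: B_{2}/(2)! × [f^{(1)}(28) − f^{(1)}(4)] = 1/12 × (0.0392187 − 0.765533) = -0.0605262.
Running total after k=1: 219.806.
k=2: B_{4}/(4)! × [f^{(3)}(28) − f^{(3)}(4)] = −1/720 × (0.000884224 − 0.00262583) = 2.41890e-06.

S_2 ≈ 219.806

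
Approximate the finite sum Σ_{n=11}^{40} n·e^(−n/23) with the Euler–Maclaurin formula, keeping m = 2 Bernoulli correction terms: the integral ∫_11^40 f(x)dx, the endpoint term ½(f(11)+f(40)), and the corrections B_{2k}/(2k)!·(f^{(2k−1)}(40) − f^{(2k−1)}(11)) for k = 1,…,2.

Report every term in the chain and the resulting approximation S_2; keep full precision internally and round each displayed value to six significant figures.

∫_11^40 x·e^(−x/23) dx evaluates to 230.181.
Endpoint term: (f(11) + f(40))/2 = (6.81847 + 7.02692)/2 = 6.92269.
Running total after boundary: 237.103.
Correction k=1: B_{2}/2! · (f^{(1)}(40) − f^{(1)}(11)) = 1/12 · (-0.129845 − 0.323405) = -0.0377709.
Running total after k=1: 237.066.
Correction k=2: B_{4}/4! · (f^{(3)}(40) − f^{(3)}(11)) = −1/720 · (0.000418716 − 0.00295487) = 3.52244e-06.

S_2 ≈ 237.066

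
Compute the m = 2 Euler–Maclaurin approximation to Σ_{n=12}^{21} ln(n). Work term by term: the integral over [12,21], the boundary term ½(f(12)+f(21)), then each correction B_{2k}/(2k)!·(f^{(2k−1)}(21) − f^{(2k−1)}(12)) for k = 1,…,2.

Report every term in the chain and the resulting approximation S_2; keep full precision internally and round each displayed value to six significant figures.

S_2 ≈ 27.8778

The integral term ∫_12^21 ln(x) dx = 25.1161.
Boundary: ½(f(12) + f(21)) = ½(2.48491 + 3.04452) = 2.76471.
Integral + boundary = 27.8808.
Correction k=1: B_{2}/2! · (f^{(1)}(21) − f^{(1)}(12)) = 1/12 · (0.0476190 − 0.0833333) = -0.00297619.
After k=1: 27.8778.
Correction k=2: B_{4}/4! · (f^{(3)}(21) − f^{(3)}(12)) = −1/720 · (0.000215959 − 0.00115741) = 1.30757e-06.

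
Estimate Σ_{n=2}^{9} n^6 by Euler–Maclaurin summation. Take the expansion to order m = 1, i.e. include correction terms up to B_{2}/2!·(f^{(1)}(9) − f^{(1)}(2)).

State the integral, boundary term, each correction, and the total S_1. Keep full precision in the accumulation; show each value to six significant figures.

∫_2^9 x^6 dx evaluates to 683263.
Endpoint term: (f(2) + f(9))/2 = (64.0000 + 531441)/2 = 265752.
Running total after boundary: 949016.
Order-1 term: 1/12 · (354294 − 192.000) = 29508.5.

S_1 ≈ 978524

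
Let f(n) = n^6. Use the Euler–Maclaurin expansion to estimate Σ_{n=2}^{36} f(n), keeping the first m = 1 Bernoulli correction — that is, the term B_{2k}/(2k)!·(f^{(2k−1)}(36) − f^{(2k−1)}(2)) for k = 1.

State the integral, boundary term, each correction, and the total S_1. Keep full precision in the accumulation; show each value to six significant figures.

S_1 ≈ 1.23135e+10

Integral: ∫_2^36 x^6 dx = 1.11949e+10.
½[f(2) + f(36)] = ½[64.0000 + 2.17678e+09] = 1.08839e+09.
Running total after boundary: 1.22833e+10.
Order-1 term: 1/12 · (3.62797e+08 − 192.000) = 3.02331e+07.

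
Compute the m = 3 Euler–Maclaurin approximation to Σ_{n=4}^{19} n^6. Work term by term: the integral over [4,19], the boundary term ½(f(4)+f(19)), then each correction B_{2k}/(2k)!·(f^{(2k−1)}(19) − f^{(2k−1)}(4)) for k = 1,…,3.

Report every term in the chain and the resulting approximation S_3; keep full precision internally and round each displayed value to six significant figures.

S_3 ≈ 1.52455e+08

Integral: ∫_4^19 x^6 dx = 1.27694e+08.
Endpoint term: (f(4) + f(19))/2 = (4096.00 + 4.70459e+07)/2 = 2.35250e+07.
Integral + boundary = 1.51219e+08.
k=1: B_{2}/(2)! × [f^{(1)}(19) − f^{(1)}(4)] = 1/12 × (1.48566e+07 − 6144.00) = 1.23754e+06.
After k=1: 1.52456e+08.
k=2: B_{4}/(4)! × [f^{(3)}(19) − f^{(3)}(4)] = −1/720 × (823080 − 7680.00) = -1132.50.
After k=2: 1.52455e+08.
k=3: B_{6}/(6)! × [f^{(5)}(19) − f^{(5)}(4)] = 1/30240 × (13680.0 − 2880.00) = 0.357143.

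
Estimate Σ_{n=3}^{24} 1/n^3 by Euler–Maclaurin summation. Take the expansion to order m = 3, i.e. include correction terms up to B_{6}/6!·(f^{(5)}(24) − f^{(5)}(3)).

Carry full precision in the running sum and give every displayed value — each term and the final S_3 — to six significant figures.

The integral term ∫_3^24 1/x^3 dx = 0.0546875.
Boundary: ½(f(3) + f(24)) = ½(0.0370370 + 7.23380e-05) = 0.0185547.
Running total after boundary: 0.0732422.
k=1: B_{2}/(2)! × [f^{(1)}(24) − f^{(1)}(3)] = 1/12 × (-9.04225e-06 − (-0.0370370)) = 0.00308567.
Running total after k=1: 0.0763279.
k=2: B_{4}/(4)! × [f^{(3)}(24) − f^{(3)}(3)] = −1/720 × (-3.13967e-07 − (-0.0823045)) = -0.000114311.
Running total after k=2: 0.0762135.
k=3: B_{6}/(6)! × [f^{(5)}(24) − f^{(5)}(3)] = 1/30240 × (-2.28934e-08 − (-0.384088)) = 1.27013e-05.

S_3 ≈ 0.0762262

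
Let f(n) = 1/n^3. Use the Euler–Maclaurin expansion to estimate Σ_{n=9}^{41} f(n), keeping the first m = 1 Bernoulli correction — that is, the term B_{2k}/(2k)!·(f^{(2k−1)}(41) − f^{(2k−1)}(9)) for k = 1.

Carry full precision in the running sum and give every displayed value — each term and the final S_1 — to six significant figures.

S_1 ≈ 0.00660654

The integral term ∫_9^41 1/x^3 dx = 0.00587540.
Boundary: ½(f(9) + f(41)) = ½(0.00137174 + 1.45094e-05) = 0.000693126.
Running total after boundary: 0.00656852.
Order-1 term: 1/12 · (-1.06166e-06 − (-0.000457247)) = 3.80155e-05.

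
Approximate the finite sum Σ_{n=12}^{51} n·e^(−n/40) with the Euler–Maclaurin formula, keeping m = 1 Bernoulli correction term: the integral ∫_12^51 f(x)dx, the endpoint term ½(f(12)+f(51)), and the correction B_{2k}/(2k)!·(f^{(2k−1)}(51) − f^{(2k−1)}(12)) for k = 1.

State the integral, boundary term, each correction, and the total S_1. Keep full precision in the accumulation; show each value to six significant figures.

The integral term ∫_12^51 x·e^(−x/40) dx = 523.773.
Boundary: ½(f(12) + f(51)) = ½(8.88982 + 14.2510) = 11.5704.
Running total after boundary: 535.344.
Correction k=1: B_{2}/2! · (f^{(1)}(51) − f^{(1)}(12)) = 1/12 · (-0.0768435 − 0.518573) = -0.0496180.

S_1 ≈ 535.294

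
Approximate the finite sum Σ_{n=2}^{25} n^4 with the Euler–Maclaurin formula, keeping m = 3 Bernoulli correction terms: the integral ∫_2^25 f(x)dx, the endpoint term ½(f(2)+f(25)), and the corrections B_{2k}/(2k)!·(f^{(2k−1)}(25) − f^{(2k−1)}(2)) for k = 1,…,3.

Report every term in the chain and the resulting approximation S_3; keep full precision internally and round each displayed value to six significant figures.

S_3 ≈ 2.15364e+06

∫_2^25 x^4 dx evaluates to 1.95312e+06.
½[f(2) + f(25)] = ½[16.0000 + 390625] = 195320.
Integral + boundary = 2.14844e+06.
Correction k=1: B_{2}/2! · (f^{(1)}(25) − f^{(1)}(2)) = 1/12 · (62500.0 − 32.0000) = 5205.67.
Running total after k=1: 2.15364e+06.
Correction k=2: B_{4}/4! · (f^{(3)}(25) − f^{(3)}(2)) = −1/720 · (600.000 − 48.0000) = -0.766667.
Running total after k=2: 2.15364e+06.
Correction k=3: B_{6}/6! · (f^{(5)}(25) − f^{(5)}(2)) = 1/30240 · (0.00000 − 0.00000) = 0.00000.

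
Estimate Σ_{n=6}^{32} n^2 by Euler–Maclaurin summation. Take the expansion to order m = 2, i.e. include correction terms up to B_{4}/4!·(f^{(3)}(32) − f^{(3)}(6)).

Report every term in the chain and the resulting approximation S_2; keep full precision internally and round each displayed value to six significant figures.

S_2 ≈ 11385.0

∫_6^32 x^2 dx evaluates to 10850.7.
Endpoint term: (f(6) + f(32))/2 = (36.0000 + 1024.00)/2 = 530.000.
Running total after boundary: 11380.7.
k=1: B_{2}/(2)! × [f^{(1)}(32) − f^{(1)}(6)] = 1/12 × (64.0000 − 12.0000) = 4.33333.
Partial sum through k=1: 11385.0.
k=2: B_{4}/(4)! × [f^{(3)}(32) − f^{(3)}(6)] = −1/720 × (0.00000 − 0.00000) = 0.00000.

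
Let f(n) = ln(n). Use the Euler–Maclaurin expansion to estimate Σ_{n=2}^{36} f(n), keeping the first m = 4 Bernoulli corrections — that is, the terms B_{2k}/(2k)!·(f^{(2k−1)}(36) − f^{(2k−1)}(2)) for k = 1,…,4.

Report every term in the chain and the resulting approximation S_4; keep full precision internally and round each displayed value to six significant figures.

∫_2^36 ln(x) dx evaluates to 93.6204.
Endpoint term: (f(2) + f(36))/2 = (0.693147 + 3.58352)/2 = 2.13833.
Running total after boundary: 95.7587.
Order-1 term: 1/12 · (0.0277778 − 0.500000) = -0.0393519.
Running total after k=1: 95.7194.
Order-2 term: −1/720 · (4.28669e-05 − 0.250000) = 0.000347163.
Running total after k=2: 95.7197.
Order-3 term: 1/30240 · (3.96916e-07 − 0.750000) = -2.48016e-05.
Running total after k=3: 95.7197.
Order-4 term: −1/1209600 · (9.18787e-09 − 5.62500) = 4.65030e-06.

S_4 ≈ 95.7197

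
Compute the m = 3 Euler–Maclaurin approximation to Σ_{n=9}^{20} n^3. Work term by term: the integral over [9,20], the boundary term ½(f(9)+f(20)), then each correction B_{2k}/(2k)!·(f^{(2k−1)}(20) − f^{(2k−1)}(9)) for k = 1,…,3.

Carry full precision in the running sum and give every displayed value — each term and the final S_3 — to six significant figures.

The integral term ∫_9^20 x^3 dx = 38359.8.
Endpoint term: (f(9) + f(20))/2 = (729.000 + 8000.00)/2 = 4364.50.
So far: 42724.2.
k=1: B_{2}/(2)! × [f^{(1)}(20) − f^{(1)}(9)] = 1/12 × (1200.00 − 243.000) = 79.7500.
After k=1: 42804.0.
k=2: B_{4}/(4)! × [f^{(3)}(20) − f^{(3)}(9)] = −1/720 × (6.00000 − 6.00000) = 0.00000.
After k=2: 42804.0.
k=3: B_{6}/(6)! × [f^{(5)}(20) − f^{(5)}(9)] = 1/30240 × (0.00000 − 0.00000) = 0.00000.

S_3 ≈ 42804.0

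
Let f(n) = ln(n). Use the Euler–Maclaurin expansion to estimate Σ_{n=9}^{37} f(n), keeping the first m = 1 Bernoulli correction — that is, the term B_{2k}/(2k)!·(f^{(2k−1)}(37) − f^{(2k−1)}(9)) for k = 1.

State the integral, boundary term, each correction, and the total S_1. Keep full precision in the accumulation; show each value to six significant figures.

S_1 ≈ 88.7260

Integral: ∫_9^37 ln(x) dx = 85.8289.
½[f(9) + f(37)] = ½[2.19722 + 3.61092] = 2.90407.
Integral + boundary = 88.7330.
k=1: B_{2}/(2)! × [f^{(1)}(37) − f^{(1)}(9)] = 1/12 × (0.0270270 − 0.111111) = -0.00700701.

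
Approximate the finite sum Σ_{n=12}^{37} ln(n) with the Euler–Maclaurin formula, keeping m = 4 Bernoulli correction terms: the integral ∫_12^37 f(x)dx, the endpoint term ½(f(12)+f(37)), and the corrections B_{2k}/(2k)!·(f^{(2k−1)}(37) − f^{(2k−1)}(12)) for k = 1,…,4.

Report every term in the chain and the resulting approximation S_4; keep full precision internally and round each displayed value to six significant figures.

S_4 ≈ 81.8283

The integral term ∫_12^37 ln(x) dx = 78.7851.
½[f(12) + f(37)] = ½[2.48491 + 3.61092] = 3.04791.
So far: 81.8330.
Order-1 term: 1/12 · (0.0270270 − 0.0833333) = -0.00469219.
Partial sum through k=1: 81.8283.
Order-2 term: −1/720 · (3.94843e-05 − 0.00115741) = 1.55267e-06.
Partial sum through k=2: 81.8283.
Order-3 term: 1/30240 · (3.46101e-07 − 9.64506e-05) = -3.17806e-09.
Partial sum through k=3: 81.8283.
Order-4 term: −1/1209600 · (7.58439e-09 − 2.00939e-05) = 1.66057e-11.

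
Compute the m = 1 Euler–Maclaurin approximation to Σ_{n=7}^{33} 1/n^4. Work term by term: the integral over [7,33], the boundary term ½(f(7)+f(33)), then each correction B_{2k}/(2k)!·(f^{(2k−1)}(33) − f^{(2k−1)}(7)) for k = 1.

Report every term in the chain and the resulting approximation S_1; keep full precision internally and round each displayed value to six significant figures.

S_1 ≈ 0.00119103

∫_7^33 1/x^4 dx evaluates to 0.000962542.
Endpoint term: (f(7) + f(33))/2 = (0.000416493 + 8.43226e-07)/2 = 0.000208668.
Running total after boundary: 0.00117121.
Correction k=1: B_{2}/2! · (f^{(1)}(33) − f^{(1)}(7)) = 1/12 · (-1.02209e-07 − (-0.000237996)) = 1.98245e-05.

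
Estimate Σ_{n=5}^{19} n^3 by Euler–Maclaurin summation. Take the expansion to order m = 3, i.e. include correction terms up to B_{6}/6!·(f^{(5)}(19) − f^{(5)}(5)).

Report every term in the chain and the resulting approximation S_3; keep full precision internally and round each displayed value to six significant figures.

Integral: ∫_5^19 x^3 dx = 32424.0.
Endpoint term: (f(5) + f(19))/2 = (125.000 + 6859.00)/2 = 3492.00.
So far: 35916.0.
k=1: B_{2}/(2)! × [f^{(1)}(19) − f^{(1)}(5)] = 1/12 × (1083.00 − 75.0000) = 84.0000.
Running total after k=1: 36000.0.
k=2: B_{4}/(4)! × [f^{(3)}(19) − f^{(3)}(5)] = −1/720 × (6.00000 − 6.00000) = 0.00000.
Running total after k=2: 36000.0.
k=3: B_{6}/(6)! × [f^{(5)}(19) − f^{(5)}(5)] = 1/30240 × (0.00000 − 0.00000) = 0.00000.

S_3 ≈ 36000.0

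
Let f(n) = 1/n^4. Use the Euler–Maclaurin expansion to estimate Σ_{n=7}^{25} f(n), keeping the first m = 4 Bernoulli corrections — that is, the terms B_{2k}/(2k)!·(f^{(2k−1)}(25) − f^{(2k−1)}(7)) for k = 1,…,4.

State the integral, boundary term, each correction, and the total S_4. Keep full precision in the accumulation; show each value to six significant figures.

S_4 ≈ 0.00117961

Integral: ∫_7^25 1/x^4 dx = 0.000950484.
Endpoint term: (f(7) + f(25))/2 = (0.000416493 + 2.56000e-06)/2 = 0.000209527.
So far: 0.00116001.
Correction k=1: B_{2}/2! · (f^{(1)}(25) − f^{(1)}(7)) = 1/12 · (-4.09600e-07 − (-0.000237996)) = 1.97989e-05.
After k=1: 0.00117981.
Correction k=2: B_{4}/4! · (f^{(3)}(25) − f^{(3)}(7)) = −1/720 · (-1.96608e-08 − (-0.000145712)) = -2.02350e-07.
After k=2: 0.00117961.
Correction k=3: B_{6}/6! · (f^{(5)}(25) − f^{(5)}(7)) = 1/30240 · (-1.76161e-09 − (-0.000166528)) = 5.50682e-09.
After k=3: 0.00117961.
Correction k=4: B_{8}/8! · (f^{(7)}(25) − f^{(7)}(7)) = −1/1209600 · (-2.53672e-10 − (-0.000305868)) = -2.52866e-10.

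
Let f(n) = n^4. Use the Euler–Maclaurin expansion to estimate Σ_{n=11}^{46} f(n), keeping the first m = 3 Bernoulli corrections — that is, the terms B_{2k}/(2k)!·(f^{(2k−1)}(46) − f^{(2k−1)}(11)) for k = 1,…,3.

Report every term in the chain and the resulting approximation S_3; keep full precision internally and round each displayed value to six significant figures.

S_3 ≈ 4.34384e+07

Integral: ∫_11^46 x^4 dx = 4.11604e+07.
Boundary: ½(f(11) + f(46)) = ½(14641.0 + 4.47746e+06) = 2.24605e+06.
So far: 4.34064e+07.
Correction k=1: B_{2}/2! · (f^{(1)}(46) − f^{(1)}(11)) = 1/12 · (389344 − 5324.00) = 32001.7.
Partial sum through k=1: 4.34384e+07.
Correction k=2: B_{4}/4! · (f^{(3)}(46) − f^{(3)}(11)) = −1/720 · (1104.00 − 264.000) = -1.16667.
Partial sum through k=2: 4.34384e+07.
Correction k=3: B_{6}/6! · (f^{(5)}(46) − f^{(5)}(11)) = 1/30240 · (0.00000 − 0.00000) = 0.00000.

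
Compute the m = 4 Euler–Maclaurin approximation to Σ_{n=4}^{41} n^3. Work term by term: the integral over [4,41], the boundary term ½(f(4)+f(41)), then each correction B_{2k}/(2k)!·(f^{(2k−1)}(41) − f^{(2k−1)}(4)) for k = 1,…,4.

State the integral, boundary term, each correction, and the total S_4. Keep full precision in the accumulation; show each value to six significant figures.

The integral term ∫_4^41 x^3 dx = 706376.
Boundary: ½(f(4) + f(41)) = ½(64.0000 + 68921.0) = 34492.5.
Integral + boundary = 740869.
Order-1 term: 1/12 · (5043.00 − 48.0000) = 416.250.
Partial sum through k=1: 741285.
Order-2 term: −1/720 · (6.00000 − 6.00000) = 0.00000.
Partial sum through k=2: 741285.
Order-3 term: 1/30240 · (0.00000 − 0.00000) = 0.00000.
Partial sum through k=3: 741285.
Order-4 term: −1/1209600 · (0.00000 − 0.00000) = 0.00000.

S_4 ≈ 741285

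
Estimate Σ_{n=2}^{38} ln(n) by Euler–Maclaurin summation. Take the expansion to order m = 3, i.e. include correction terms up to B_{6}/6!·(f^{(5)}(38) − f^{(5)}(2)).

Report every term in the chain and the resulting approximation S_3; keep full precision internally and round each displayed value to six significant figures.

Integral: ∫_2^38 ln(x) dx = 100.842.
Boundary: ½(f(2) + f(38)) = ½(0.693147 + 3.63759) = 2.16537.
Integral + boundary = 103.007.
Order-1 term: 1/12 · (0.0263158 − 0.500000) = -0.0394737.
Partial sum through k=1: 102.968.
Order-2 term: −1/720 · (3.64485e-05 − 0.250000) = 0.000347172.
Partial sum through k=2: 102.968.
Order-3 term: 1/30240 · (3.02896e-07 − 0.750000) = -2.48016e-05.

S_3 ≈ 102.968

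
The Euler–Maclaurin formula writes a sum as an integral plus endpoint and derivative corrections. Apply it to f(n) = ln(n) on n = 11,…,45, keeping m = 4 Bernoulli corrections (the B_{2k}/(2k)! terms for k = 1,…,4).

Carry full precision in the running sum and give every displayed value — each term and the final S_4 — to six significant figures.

S_4 ≈ 114.020

Integral: ∫_11^45 ln(x) dx = 110.923.
Boundary: ½(f(11) + f(45)) = ½(2.39790 + 3.80666) = 3.10228.
Running total after boundary: 114.025.
k=1: B_{2}/(2)! × [f^{(1)}(45) − f^{(1)}(11)] = 1/12 × (0.0222222 − 0.0909091) = -0.00572391.
Running total after k=1: 114.020.
k=2: B_{4}/(4)! × [f^{(3)}(45) − f^{(3)}(11)] = −1/720 × (2.19479e-05 − 0.00150263) = 2.05650e-06.
Running total after k=2: 114.020.
k=3: B_{6}/(6)! × [f^{(5)}(45) − f^{(5)}(11)] = 1/30240 × (1.30061e-07 − 0.000149021) = -4.92365e-09.
Running total after k=3: 114.020.
k=4: B_{8}/(8)! × [f^{(7)}(45) − f^{(7)}(11)] = −1/1209600 × (1.92684e-09 − 3.69474e-05) = 3.05435e-11.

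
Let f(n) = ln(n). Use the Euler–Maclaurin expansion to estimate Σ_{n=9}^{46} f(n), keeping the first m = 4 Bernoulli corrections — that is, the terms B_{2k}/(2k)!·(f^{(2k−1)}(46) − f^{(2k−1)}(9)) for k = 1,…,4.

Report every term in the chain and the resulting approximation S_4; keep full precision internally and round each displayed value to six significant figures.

The integral term ∫_9^46 ln(x) dx = 119.342.
½[f(9) + f(46)] = ½[2.19722 + 3.82864] = 3.01293.
Integral + boundary = 122.355.
Correction k=1: B_{2}/2! · (f^{(1)}(46) − f^{(1)}(9)) = 1/12 · (0.0217391 − 0.111111) = -0.00744767.
After k=1: 122.348.
Correction k=2: B_{4}/4! · (f^{(3)}(46) − f^{(3)}(9)) = −1/720 · (2.05474e-05 − 0.00274348) = 3.78186e-06.
After k=2: 122.348.
Correction k=3: B_{6}/6! · (f^{(5)}(46) − f^{(5)}(9)) = 1/30240 · (1.16526e-07 − 0.000406442) = -1.34367e-08.
After k=3: 122.348.
Correction k=4: B_{8}/8! · (f^{(7)}(46) − f^{(7)}(9)) = −1/1209600 · (1.65207e-09 − 0.000150534) = 1.24448e-10.

S_4 ≈ 122.348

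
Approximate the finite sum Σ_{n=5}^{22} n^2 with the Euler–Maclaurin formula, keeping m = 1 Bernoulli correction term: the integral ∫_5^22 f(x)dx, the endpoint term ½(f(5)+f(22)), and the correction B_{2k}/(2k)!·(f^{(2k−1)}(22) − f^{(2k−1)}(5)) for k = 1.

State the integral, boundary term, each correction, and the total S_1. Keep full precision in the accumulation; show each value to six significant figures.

S_1 ≈ 3765.00

The integral term ∫_5^22 x^2 dx = 3507.67.
½[f(5) + f(22)] = ½[25.0000 + 484.000] = 254.500.
Running total after boundary: 3762.17.
Order-1 term: 1/12 · (44.0000 − 10.0000) = 2.83333.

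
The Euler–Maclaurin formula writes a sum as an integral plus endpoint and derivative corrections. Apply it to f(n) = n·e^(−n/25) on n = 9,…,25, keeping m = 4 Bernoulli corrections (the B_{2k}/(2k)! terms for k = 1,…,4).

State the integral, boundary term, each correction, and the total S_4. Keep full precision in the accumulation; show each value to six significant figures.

S_4 ≈ 140.876

The integral term ∫_9^25 x·e^(−x/25) dx = 133.176.
Boundary: ½(f(9) + f(25)) = ½(6.27909 + 9.19699) = 7.73804.
So far: 140.914.
Order-1 term: 1/12 · (0.00000 − 0.446513) = -0.0372094.
After k=1: 140.876.
Order-2 term: −1/720 · (0.00117721 − 0.00294698) = 2.45801e-06.
After k=2: 140.876.
Order-3 term: 1/30240 · (3.76709e-06 − 8.28728e-06) = -1.49477e-10.
After k=3: 140.876.
Order-4 term: −1/1209600 · (9.04101e-09 − 1.89750e-08) = 8.21264e-15.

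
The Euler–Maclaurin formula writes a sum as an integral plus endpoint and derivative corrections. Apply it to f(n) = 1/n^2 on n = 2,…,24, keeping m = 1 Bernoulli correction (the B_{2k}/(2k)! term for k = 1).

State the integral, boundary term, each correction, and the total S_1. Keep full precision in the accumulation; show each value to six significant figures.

∫_2^24 1/x^2 dx evaluates to 0.458333.
½[f(2) + f(24)] = ½[0.250000 + 0.00173611] = 0.125868.
Integral + boundary = 0.584201.
Order-1 term: 1/12 · (-0.000144676 − (-0.250000)) = 0.0208213.

S_1 ≈ 0.605023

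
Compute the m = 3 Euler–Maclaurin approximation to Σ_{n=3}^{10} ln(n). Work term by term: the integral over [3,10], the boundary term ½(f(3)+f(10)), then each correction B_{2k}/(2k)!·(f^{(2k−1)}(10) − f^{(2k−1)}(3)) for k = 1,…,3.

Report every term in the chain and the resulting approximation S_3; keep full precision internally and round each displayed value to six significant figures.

S_3 ≈ 14.4113

∫_3^10 ln(x) dx evaluates to 12.7300.
Endpoint term: (f(3) + f(10))/2 = (1.09861 + 2.30259)/2 = 1.70060.
Running total after boundary: 14.4306.
k=1: B_{2}/(2)! × [f^{(1)}(10) − f^{(1)}(3)] = 1/12 × (0.100000 − 0.333333) = -0.0194444.
Running total after k=1: 14.4112.
k=2: B_{4}/(4)! × [f^{(3)}(10) − f^{(3)}(3)] = −1/720 × (0.00200000 − 0.0740741) = 0.000100103.
Running total after k=2: 14.4113.
k=3: B_{6}/(6)! × [f^{(5)}(10) − f^{(5)}(3)] = 1/30240 × (0.000240000 − 0.0987654) = -3.25812e-06.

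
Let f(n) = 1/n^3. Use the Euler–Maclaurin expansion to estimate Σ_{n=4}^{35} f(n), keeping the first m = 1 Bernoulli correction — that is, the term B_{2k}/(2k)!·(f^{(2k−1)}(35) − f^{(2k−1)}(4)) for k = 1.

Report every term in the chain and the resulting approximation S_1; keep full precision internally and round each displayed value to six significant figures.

The integral term ∫_4^35 1/x^3 dx = 0.0308418.
½[f(4) + f(35)] = ½[0.0156250 + 2.33236e-05] = 0.00782416.
Running total after boundary: 0.0386660.
Order-1 term: 1/12 · (-1.99917e-06 − (-0.0117188)) = 0.000976396.

S_1 ≈ 0.0396424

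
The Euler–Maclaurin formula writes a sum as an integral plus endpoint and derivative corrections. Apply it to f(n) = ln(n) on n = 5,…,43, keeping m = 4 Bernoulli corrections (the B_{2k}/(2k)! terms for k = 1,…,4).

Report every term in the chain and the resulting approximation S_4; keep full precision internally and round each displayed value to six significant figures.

S_4 ≈ 118.355

Integral: ∫_5^43 ln(x) dx = 115.684.
½[f(5) + f(43)] = ½[1.60944 + 3.76120] = 2.68532.
So far: 118.370.
Order-1 term: 1/12 · (0.0232558 − 0.200000) = -0.0147287.
After k=1: 118.355.
Order-2 term: −1/720 · (2.51550e-05 − 0.0160000) = 2.21873e-05.
After k=2: 118.355.
Order-3 term: 1/30240 · (1.63256e-07 − 0.00768000) = -2.53963e-07.
After k=3: 118.355.
Order-4 term: −1/1209600 · (2.64883e-09 − 0.00921600) = 7.61905e-09.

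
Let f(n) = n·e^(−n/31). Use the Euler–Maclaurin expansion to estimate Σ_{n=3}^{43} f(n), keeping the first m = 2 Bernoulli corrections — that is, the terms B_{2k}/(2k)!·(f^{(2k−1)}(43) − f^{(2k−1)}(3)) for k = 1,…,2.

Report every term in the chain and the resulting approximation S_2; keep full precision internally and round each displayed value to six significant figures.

Integral: ∫_3^43 x·e^(−x/31) dx = 383.740.
½[f(3) + f(43)] = ½[2.72328 + 10.7414] = 6.73233.
Running total after boundary: 390.472.
k=1: B_{2}/(2)! × [f^{(1)}(43) − f^{(1)}(3)] = 1/12 × (-0.0966966 − 0.819913) = -0.0763841.
After k=1: 390.396.
k=2: B_{4}/(4)! × [f^{(3)}(43) − f^{(3)}(3)] = −1/720 × (0.000419253 − 0.00274239) = 3.22658e-06.

S_2 ≈ 390.396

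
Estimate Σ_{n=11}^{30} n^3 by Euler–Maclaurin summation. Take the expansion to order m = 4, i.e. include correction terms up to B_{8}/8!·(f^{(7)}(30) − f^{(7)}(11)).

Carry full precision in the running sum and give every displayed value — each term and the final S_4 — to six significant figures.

S_4 ≈ 213200

The integral term ∫_11^30 x^3 dx = 198840.
Endpoint term: (f(11) + f(30))/2 = (1331.00 + 27000.0)/2 = 14165.5.
Integral + boundary = 213005.
k=1: B_{2}/(2)! × [f^{(1)}(30) − f^{(1)}(11)] = 1/12 × (2700.00 − 363.000) = 194.750.
Running total after k=1: 213200.
k=2: B_{4}/(4)! × [f^{(3)}(30) − f^{(3)}(11)] = −1/720 × (6.00000 − 6.00000) = 0.00000.
Running total after k=2: 213200.
k=3: B_{6}/(6)! × [f^{(5)}(30) − f^{(5)}(11)] = 1/30240 × (0.00000 − 0.00000) = 0.00000.
Running total after k=3: 213200.
k=4: B_{8}/(8)! × [f^{(7)}(30) − f^{(7)}(11)] = −1/1209600 × (0.00000 − 0.00000) = 0.00000.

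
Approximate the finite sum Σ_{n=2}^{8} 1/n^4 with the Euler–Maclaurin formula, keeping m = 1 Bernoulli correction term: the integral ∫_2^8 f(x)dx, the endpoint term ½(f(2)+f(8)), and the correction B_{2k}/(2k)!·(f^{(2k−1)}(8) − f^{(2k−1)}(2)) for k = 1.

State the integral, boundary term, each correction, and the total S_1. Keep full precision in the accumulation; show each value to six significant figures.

S_1 ≈ 0.0827942

The integral term ∫_2^8 1/x^4 dx = 0.0410156.
½[f(2) + f(8)] = ½[0.0625000 + 0.000244141] = 0.0313721.
So far: 0.0723877.
k=1: B_{2}/(2)! × [f^{(1)}(8) − f^{(1)}(2)] = 1/12 × (-0.000122070 − (-0.125000)) = 0.0104065.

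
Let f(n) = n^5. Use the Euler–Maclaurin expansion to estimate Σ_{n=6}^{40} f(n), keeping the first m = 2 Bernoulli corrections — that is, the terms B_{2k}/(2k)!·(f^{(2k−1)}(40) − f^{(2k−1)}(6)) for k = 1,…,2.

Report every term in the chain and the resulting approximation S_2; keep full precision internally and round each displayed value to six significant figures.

The integral term ∫_6^40 x^5 dx = 6.82659e+08.
Endpoint term: (f(6) + f(40))/2 = (7776.00 + 1.02400e+08)/2 = 5.12039e+07.
Integral + boundary = 7.33863e+08.
Order-1 term: 1/12 · (1.28000e+07 − 6480.00) = 1.06613e+06.
Partial sum through k=1: 7.34929e+08.
Order-2 term: −1/720 · (96000.0 − 2160.00) = -130.333.

S_2 ≈ 7.34929e+08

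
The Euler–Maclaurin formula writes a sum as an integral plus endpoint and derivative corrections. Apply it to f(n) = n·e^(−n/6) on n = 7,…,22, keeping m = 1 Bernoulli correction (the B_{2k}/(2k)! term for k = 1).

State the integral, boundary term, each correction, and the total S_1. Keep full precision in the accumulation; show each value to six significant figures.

S_1 ≈ 21.3648

Integral: ∫_7^22 x·e^(−x/6) dx = 19.9951.
Endpoint term: (f(7) + f(22))/2 = (2.17982 + 0.562354)/2 = 1.37109.
Running total after boundary: 21.3662.
Correction k=1: B_{2}/2! · (f^{(1)}(22) − f^{(1)}(7)) = 1/12 · (-0.0681641 − (-0.0519005)) = -0.00135530.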